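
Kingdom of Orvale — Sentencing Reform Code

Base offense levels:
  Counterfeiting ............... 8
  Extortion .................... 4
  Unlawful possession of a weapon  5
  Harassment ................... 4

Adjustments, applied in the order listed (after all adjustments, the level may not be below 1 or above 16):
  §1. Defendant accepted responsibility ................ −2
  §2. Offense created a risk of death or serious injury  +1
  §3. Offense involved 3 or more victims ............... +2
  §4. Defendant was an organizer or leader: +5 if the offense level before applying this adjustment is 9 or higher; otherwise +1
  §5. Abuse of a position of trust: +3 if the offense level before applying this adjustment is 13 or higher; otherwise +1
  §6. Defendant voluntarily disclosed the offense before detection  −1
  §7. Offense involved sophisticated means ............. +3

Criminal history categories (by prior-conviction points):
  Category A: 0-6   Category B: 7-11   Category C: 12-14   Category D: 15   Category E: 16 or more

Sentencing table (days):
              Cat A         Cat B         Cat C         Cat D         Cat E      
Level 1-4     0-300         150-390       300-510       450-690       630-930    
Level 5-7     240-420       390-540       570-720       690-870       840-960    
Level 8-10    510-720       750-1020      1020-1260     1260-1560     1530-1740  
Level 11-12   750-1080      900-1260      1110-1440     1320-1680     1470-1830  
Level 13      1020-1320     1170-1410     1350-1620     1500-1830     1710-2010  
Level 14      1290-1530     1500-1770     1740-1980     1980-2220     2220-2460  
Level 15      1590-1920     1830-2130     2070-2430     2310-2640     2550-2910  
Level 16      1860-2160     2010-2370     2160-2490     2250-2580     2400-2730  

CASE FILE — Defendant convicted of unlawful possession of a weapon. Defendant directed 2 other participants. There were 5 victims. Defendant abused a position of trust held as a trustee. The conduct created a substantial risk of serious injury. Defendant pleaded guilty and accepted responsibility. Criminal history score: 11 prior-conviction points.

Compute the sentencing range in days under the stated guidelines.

750-1020 days

Base offense level for unlawful possession of a weapon: 5.
§1 applies: 5 − 2 = 3.
§2 applies: 3 + 1 = 4.
§3 applies: 4 + 2 = 6.
§4 applies (level before this adjustment is 6 < 9, so +1): 6 + 1 = 7.
§5 applies (level before this adjustment is 7 < 13, so +1): 7 + 1 = 8.
§6 does not apply.
Final offense level: 8.
Criminal history: 11 prior points → Category B (7-11).
Level 8 falls in the 8-10 band.
Grid: Level 8-10 × Category B = 750-1020 days.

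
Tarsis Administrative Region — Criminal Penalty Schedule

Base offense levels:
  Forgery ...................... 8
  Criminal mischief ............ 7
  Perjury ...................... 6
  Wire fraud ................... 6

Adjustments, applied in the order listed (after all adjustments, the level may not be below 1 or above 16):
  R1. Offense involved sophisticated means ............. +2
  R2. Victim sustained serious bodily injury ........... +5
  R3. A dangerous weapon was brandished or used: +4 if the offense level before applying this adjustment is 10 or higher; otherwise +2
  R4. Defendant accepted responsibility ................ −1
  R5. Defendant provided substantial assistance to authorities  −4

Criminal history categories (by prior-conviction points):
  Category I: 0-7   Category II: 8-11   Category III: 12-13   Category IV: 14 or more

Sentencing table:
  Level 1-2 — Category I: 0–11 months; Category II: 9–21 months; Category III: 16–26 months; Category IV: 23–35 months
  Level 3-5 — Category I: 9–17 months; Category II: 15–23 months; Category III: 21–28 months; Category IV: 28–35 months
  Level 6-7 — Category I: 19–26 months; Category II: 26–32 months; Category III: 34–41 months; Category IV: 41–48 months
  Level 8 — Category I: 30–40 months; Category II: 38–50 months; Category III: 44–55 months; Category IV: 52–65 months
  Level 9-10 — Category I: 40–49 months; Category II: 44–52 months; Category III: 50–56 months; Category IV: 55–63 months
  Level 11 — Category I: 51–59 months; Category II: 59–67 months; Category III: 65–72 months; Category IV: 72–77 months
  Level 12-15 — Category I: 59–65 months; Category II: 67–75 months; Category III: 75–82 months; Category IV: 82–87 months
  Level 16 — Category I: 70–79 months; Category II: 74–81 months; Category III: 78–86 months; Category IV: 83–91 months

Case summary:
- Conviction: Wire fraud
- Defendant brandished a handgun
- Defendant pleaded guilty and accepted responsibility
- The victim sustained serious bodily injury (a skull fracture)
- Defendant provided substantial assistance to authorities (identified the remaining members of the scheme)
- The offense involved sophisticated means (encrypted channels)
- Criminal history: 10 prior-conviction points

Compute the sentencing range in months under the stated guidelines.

67-75 months

Base offense level for wire fraud: 6.
R1 applies: 6 + 2 = 8.
R2 applies: 8 + 5 = 13.
R3 applies (level before this adjustment is 13 ≥ 10, so +4): 13 + 4 = 17.
R4 applies: 17 − 1 = 16.
R5 applies: 16 − 4 = 12.
Final offense level: 12.
Criminal history: 10 prior points → Category II (8-11).
Level 12 falls in the 12-15 band.
Grid: Level 12-15 × Category II = 67-75 months.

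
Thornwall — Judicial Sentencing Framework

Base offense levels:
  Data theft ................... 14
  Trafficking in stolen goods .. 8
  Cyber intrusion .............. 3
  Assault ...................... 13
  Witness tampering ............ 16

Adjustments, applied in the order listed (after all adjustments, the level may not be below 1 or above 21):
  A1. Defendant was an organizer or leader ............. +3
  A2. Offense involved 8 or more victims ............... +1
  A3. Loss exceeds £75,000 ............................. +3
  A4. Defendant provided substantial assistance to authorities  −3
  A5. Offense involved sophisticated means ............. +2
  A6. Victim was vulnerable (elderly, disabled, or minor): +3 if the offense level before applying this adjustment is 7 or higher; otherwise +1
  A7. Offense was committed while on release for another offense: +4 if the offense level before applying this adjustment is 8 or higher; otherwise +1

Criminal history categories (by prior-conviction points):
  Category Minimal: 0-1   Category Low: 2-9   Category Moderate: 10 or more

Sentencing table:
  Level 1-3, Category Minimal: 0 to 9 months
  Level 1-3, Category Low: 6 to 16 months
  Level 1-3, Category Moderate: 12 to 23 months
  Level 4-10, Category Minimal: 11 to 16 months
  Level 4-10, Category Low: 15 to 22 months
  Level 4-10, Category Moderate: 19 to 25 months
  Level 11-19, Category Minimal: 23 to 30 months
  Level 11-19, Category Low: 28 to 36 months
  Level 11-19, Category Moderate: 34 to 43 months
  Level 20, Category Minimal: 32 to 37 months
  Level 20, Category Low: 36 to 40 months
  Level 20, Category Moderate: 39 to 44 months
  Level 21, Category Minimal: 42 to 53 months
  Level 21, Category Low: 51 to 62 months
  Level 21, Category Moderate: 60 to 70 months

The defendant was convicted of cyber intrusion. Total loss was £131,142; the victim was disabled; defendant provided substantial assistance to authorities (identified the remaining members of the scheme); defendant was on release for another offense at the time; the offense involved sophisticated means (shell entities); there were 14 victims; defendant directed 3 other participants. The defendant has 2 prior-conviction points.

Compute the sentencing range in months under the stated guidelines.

Base offense level for cyber intrusion: 3.
A1 applies: 3 + 3 = 6.
A2 applies: 6 + 1 = 7.
A3 applies: 7 + 3 = 10.
A4 applies: 10 − 3 = 7.
A5 applies: 7 + 2 = 9.
A6 applies (level before this adjustment is 9 ≥ 7, so +3): 9 + 3 = 12.
A7 applies (level before this adjustment is 12 ≥ 8, so +4): 12 + 4 = 16.
Final offense level: 16.
Criminal history: 2 prior points → Category Low (2-9).
Level 16 falls in the 11-19 band.
Grid: Level 11-19 × Category Low = 28-36 months.

28-36 months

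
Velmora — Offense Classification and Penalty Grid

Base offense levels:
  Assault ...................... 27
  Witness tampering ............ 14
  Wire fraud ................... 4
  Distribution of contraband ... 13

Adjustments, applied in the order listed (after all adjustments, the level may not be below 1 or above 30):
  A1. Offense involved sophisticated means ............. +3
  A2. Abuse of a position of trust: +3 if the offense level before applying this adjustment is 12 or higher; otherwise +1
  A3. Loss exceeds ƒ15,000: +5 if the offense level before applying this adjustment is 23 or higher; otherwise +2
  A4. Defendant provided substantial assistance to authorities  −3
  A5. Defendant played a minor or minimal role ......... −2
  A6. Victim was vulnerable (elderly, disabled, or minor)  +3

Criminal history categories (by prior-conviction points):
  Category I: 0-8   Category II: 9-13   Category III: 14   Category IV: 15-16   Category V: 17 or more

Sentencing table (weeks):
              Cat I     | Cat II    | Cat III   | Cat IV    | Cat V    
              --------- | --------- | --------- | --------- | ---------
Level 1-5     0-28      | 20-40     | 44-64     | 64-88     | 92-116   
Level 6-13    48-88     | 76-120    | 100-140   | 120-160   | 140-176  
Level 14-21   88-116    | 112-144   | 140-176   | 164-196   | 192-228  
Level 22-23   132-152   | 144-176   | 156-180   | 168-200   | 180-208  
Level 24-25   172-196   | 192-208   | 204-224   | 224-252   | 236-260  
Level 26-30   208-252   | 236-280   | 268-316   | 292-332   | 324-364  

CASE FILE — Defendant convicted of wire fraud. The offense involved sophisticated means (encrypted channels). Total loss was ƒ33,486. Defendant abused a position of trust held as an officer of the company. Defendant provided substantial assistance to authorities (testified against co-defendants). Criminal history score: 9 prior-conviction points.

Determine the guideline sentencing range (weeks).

Base offense level for wire fraud: 4.
A1 applies: 4 + 3 = 7.
A2 applies (level before this adjustment is 7 < 12, so +1): 7 + 1 = 8.
A3 applies (level before this adjustment is 8 < 23, so +2): 8 + 2 = 10.
A4 applies: 10 − 3 = 7.
A5 does not apply.
A6 does not apply.
Final offense level: 7.
Criminal history: 9 prior points → Category II (9-13).
Level 7 falls in the 6-13 band.
Grid: Level 6-13 × Category II = 76-120 weeks.

76-120 weeks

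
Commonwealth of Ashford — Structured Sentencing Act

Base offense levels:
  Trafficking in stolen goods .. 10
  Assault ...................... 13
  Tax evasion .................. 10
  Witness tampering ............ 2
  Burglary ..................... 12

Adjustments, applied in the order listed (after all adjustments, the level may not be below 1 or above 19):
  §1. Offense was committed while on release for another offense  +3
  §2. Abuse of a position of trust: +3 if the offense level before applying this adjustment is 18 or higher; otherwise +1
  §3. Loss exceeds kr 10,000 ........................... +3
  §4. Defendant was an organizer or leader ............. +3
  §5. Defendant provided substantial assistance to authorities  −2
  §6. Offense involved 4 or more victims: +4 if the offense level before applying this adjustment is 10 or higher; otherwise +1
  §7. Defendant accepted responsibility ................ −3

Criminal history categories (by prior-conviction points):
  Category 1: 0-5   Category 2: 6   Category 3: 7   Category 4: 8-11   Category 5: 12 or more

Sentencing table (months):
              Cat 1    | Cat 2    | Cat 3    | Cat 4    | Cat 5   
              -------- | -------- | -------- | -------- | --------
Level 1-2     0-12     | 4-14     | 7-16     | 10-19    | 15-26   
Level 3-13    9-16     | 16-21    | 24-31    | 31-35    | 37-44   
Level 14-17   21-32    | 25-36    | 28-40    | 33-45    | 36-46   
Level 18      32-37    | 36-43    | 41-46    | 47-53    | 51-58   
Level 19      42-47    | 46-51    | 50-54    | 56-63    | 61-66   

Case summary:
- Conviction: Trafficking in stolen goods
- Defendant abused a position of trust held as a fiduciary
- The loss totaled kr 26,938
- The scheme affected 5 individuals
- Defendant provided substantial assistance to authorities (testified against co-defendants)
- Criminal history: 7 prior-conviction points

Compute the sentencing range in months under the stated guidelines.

28-40 months

Base offense level for trafficking in stolen goods: 10.
§1 does not apply.
§2 applies (level before this adjustment is 10 < 18, so +1): 10 + 1 = 11.
§3 applies: 11 + 3 = 14.
§4 does not apply.
§5 applies: 14 − 2 = 12.
§6 applies (level before this adjustment is 12 ≥ 10, so +4): 12 + 4 = 16.
Final offense level: 16.
Criminal history: 7 prior points → Category 3 (7).
Level 16 falls in the 14-17 band.
Grid: Level 14-17 × Category 3 = 28-40 months.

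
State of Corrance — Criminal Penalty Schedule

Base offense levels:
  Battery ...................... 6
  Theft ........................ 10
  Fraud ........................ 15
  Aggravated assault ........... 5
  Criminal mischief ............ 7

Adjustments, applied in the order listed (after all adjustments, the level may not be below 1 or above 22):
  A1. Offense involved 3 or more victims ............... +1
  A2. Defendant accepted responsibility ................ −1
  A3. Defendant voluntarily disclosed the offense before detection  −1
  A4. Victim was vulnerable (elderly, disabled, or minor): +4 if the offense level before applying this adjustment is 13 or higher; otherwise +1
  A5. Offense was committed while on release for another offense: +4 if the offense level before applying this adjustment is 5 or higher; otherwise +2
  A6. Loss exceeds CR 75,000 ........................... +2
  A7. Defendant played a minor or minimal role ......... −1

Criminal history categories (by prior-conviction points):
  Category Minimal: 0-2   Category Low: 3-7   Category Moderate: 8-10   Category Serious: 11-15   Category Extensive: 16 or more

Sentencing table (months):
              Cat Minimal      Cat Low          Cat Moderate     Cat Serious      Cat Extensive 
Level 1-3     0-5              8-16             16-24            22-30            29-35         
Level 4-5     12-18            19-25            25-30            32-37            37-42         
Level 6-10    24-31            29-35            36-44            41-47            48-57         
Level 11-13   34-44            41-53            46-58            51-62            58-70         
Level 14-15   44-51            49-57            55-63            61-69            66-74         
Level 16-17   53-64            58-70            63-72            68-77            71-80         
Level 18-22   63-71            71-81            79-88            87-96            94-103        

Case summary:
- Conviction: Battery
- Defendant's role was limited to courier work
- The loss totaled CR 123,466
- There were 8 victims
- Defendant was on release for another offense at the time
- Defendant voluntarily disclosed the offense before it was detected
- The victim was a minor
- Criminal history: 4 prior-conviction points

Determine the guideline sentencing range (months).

41-53 months

Base offense level for battery: 6.
A1 applies: 6 + 1 = 7.
A3 applies: 7 − 1 = 6.
A4 applies (level before this adjustment is 6 < 13, so +1): 6 + 1 = 7.
A5 applies (level before this adjustment is 7 ≥ 5, so +4): 7 + 4 = 11.
A6 applies: 11 + 2 = 13.
A7 applies: 13 − 1 = 12.
Final offense level: 12.
Criminal history: 4 prior points → Category Low (3-7).
Level 12 falls in the 11-13 band.
Grid: Level 11-13 × Category Low = 41-53 months.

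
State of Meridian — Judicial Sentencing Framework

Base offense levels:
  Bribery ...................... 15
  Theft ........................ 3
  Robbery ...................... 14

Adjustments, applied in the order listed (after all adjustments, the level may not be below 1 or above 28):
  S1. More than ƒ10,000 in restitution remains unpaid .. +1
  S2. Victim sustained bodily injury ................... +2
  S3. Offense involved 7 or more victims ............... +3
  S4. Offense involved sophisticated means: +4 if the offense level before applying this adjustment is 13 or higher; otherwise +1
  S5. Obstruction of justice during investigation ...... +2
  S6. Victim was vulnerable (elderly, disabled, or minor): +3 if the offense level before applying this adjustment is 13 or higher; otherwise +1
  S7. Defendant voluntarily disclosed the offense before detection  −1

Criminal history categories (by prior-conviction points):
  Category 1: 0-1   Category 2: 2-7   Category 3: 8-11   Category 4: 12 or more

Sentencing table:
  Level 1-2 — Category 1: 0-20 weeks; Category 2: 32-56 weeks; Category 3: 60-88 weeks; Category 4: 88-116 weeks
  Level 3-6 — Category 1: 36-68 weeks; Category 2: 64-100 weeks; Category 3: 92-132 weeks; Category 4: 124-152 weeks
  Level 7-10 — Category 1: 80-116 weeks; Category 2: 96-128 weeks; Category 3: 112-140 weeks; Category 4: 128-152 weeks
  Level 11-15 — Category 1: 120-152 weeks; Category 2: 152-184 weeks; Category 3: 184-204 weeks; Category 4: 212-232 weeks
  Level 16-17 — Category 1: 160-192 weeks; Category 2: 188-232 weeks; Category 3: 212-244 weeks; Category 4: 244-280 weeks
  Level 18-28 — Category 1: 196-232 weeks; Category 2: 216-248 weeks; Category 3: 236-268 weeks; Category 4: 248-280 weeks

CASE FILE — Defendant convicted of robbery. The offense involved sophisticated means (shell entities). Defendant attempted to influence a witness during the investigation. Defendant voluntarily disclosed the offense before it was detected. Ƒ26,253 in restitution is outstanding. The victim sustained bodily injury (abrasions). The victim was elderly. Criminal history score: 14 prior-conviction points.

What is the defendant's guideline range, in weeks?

248-280 weeks

Base offense level for robbery: 14.
S1 applies: 14 + 1 = 15.
S2 applies: 15 + 2 = 17.
S4 applies (level before this adjustment is 17 ≥ 13, so +4): 17 + 4 = 21.
S5 applies: 21 + 2 = 23.
S6 applies (level before this adjustment is 23 ≥ 13, so +3): 23 + 3 = 26.
S7 applies: 26 − 1 = 25.
Final offense level: 25.
Criminal history: 14 prior points → Category 4 (12+).
Level 25 falls in the 18-28 band.
Grid: Level 18-28 × Category 4 = 248-280 weeks.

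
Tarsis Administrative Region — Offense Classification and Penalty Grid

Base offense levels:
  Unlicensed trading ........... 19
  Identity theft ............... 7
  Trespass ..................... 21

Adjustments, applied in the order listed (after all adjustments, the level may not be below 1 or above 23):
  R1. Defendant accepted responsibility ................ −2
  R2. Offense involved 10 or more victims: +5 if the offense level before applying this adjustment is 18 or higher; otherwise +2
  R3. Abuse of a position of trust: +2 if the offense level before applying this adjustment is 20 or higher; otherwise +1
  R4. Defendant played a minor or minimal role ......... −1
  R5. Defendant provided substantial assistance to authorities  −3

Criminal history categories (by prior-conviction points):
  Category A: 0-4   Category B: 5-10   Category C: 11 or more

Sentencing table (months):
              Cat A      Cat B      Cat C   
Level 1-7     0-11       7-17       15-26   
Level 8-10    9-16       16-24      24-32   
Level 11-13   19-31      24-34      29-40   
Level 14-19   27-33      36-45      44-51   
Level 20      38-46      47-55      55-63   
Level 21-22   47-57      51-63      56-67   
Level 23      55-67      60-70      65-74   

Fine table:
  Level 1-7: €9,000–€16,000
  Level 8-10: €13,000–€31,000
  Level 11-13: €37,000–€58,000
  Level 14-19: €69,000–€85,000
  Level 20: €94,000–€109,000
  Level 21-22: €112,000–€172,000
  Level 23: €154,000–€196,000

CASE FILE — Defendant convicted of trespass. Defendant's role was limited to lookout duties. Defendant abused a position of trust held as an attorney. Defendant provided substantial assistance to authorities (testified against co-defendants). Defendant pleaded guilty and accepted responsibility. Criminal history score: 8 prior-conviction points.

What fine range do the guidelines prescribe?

€69,000–€85,000

Base offense level for trespass: 21.
R1 applies: 21 − 2 = 19.
R2 does not apply.
R3 applies (level before this adjustment is 19 < 20, so +1): 19 + 1 = 20.
R4 applies: 20 − 1 = 19.
R5 applies: 19 − 3 = 16.
Final offense level: 16.
Level 16 falls in the 14-19 band.
Fine table: Level 14-19 → €69,000–€85,000.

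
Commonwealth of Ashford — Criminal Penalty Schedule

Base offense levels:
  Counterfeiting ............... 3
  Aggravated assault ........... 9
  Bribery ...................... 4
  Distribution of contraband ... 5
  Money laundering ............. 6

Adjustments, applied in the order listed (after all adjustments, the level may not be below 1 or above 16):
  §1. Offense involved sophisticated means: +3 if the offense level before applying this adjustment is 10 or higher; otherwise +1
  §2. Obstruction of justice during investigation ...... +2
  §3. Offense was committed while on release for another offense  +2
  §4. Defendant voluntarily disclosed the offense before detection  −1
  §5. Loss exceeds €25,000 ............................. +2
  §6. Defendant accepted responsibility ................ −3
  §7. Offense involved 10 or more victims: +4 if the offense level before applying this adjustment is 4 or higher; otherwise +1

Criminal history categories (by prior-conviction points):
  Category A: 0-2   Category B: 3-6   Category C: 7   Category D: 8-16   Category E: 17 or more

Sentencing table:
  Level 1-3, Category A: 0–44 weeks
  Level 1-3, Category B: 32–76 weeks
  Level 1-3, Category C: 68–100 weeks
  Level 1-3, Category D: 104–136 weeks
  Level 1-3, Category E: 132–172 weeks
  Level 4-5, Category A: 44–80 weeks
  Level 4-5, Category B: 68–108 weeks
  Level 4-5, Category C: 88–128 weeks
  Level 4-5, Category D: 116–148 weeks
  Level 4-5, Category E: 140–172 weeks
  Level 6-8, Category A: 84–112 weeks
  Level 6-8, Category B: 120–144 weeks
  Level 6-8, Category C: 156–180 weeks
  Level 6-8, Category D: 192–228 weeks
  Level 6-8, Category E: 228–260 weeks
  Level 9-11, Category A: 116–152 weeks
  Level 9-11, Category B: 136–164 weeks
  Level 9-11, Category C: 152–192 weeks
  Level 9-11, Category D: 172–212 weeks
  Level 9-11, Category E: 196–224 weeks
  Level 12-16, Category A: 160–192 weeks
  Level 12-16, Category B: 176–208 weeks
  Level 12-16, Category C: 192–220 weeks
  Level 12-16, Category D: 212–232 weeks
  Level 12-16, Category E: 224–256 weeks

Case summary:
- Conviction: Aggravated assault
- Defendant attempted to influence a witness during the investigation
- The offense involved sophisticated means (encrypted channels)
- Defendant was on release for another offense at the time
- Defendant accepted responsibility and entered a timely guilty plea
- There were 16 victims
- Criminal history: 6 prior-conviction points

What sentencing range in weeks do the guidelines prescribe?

Base offense level for aggravated assault: 9.
§1 applies (level before this adjustment is 9 < 10, so +1): 9 + 1 = 10.
§2 applies: 10 + 2 = 12.
§3 applies: 12 + 2 = 14.
§5 does not apply.
§6 applies: 14 − 3 = 11.
§7 applies (level before this adjustment is 11 ≥ 4, so +4): 11 + 4 = 15.
Final offense level: 15.
Criminal history: 6 prior points → Category B (3-6).
Level 15 falls in the 12-16 band.
Grid: Level 12-16 × Category B = 176-208 weeks.

176-208 weeks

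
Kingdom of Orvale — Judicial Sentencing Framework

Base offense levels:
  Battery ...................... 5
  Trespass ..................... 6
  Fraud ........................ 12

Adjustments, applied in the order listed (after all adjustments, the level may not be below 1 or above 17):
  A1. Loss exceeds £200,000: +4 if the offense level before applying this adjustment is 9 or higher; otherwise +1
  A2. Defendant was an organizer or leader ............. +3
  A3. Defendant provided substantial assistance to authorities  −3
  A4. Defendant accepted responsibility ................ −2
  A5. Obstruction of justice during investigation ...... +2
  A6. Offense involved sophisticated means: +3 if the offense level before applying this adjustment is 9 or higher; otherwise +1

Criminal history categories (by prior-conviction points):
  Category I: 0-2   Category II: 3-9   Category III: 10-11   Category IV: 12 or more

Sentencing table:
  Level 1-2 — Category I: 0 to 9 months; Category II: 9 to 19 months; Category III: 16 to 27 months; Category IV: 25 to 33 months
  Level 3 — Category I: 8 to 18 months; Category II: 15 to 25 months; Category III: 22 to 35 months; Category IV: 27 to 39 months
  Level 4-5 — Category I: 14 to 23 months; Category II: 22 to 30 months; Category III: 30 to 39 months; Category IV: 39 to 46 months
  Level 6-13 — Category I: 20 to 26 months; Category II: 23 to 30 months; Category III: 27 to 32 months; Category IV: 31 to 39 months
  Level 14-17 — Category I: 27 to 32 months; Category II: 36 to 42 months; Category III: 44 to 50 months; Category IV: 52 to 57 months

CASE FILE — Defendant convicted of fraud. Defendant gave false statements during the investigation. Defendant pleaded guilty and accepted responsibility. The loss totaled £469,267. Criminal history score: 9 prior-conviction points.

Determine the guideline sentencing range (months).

36-42 months

Base offense level for fraud: 12.
A1 applies (level before this adjustment is 12 ≥ 9, so +4): 12 + 4 = 16.
A2 does not apply.
A4 applies: 16 − 2 = 14.
A5 applies: 14 + 2 = 16.
A6 does not apply.
Final offense level: 16.
Criminal history: 9 prior points → Category II (3-9).
Level 16 falls in the 14-17 band.
Grid: Level 14-17 × Category II = 36-42 months.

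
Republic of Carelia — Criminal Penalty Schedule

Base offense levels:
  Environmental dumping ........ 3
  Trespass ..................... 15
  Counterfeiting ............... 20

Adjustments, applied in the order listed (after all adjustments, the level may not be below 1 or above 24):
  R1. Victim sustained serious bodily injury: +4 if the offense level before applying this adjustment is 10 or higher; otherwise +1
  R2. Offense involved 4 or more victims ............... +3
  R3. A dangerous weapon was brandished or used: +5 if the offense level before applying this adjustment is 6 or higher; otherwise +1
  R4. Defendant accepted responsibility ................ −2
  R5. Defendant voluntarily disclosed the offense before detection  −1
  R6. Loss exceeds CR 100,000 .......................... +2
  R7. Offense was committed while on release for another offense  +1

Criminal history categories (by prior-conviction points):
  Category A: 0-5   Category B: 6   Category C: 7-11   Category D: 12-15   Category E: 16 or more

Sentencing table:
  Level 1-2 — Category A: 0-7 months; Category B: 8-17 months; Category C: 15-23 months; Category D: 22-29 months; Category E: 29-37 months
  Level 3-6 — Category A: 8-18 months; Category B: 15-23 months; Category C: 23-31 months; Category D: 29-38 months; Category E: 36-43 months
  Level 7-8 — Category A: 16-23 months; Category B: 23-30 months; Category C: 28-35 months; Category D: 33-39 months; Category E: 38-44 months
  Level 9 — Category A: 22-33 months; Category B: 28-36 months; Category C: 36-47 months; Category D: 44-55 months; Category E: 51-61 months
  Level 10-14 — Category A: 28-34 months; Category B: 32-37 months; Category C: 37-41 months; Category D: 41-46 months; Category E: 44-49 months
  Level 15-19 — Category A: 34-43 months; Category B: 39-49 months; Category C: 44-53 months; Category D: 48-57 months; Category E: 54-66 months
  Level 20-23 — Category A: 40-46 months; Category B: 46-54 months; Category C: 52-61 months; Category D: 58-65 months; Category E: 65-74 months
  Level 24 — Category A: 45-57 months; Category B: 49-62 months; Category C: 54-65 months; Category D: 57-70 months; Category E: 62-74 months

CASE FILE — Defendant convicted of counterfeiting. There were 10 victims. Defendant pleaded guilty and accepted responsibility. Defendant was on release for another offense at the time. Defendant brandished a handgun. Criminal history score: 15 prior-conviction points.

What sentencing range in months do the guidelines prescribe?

57-70 months

Base offense level for counterfeiting: 20.
R1 does not apply.
R2 applies: 20 + 3 = 23.
R3 applies (level before this adjustment is 23 ≥ 6, so +5): 23 + 5 = 28.
R4 applies: 28 − 2 = 26.
R5 does not apply.
R7 applies: 26 + 1 = 27.
Level 27 exceeds the maximum of 24; capped at 24.
Final offense level: 24.
Criminal history: 15 prior points → Category D (12-15).
Level 24 falls in the 24 band.
Grid: Level 24 × Category D = 57-70 months.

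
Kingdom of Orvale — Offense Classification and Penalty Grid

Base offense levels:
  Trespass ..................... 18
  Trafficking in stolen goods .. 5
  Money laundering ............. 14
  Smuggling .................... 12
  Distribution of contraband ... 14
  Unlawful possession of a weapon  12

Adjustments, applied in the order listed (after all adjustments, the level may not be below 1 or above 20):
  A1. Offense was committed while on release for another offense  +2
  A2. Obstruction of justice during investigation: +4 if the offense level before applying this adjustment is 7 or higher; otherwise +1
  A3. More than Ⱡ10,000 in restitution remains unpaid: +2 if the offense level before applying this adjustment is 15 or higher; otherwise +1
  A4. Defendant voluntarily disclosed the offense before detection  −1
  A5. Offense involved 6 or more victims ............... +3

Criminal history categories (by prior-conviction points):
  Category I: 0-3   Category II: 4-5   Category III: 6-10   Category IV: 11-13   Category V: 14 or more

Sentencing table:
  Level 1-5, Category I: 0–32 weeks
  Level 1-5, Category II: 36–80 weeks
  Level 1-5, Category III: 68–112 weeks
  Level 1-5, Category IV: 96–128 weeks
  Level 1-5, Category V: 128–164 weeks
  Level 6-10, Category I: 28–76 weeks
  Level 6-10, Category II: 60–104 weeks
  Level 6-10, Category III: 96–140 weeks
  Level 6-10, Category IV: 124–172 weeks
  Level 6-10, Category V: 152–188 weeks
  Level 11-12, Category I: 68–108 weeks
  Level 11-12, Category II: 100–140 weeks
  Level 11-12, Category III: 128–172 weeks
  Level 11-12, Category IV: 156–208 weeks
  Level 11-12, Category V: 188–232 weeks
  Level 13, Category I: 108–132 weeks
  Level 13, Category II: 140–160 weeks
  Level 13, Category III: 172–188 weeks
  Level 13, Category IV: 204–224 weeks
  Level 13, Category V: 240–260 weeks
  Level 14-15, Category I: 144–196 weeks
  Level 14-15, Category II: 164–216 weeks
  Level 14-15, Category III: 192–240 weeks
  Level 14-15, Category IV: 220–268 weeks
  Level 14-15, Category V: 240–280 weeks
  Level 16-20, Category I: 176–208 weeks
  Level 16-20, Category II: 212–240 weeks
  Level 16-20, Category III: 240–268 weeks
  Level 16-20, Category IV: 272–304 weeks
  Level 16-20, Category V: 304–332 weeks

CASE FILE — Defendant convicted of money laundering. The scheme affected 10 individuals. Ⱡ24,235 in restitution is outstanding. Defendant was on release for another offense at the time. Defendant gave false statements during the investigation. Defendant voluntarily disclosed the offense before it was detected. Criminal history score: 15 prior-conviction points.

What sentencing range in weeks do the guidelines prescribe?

304-332 weeks

Base offense level for money laundering: 14.
A1 applies: 14 + 2 = 16.
A2 applies (level before this adjustment is 16 ≥ 7, so +4): 16 + 4 = 20.
A3 applies (level before this adjustment is 20 ≥ 15, so +2): 20 + 2 = 22.
A4 applies: 22 − 1 = 21.
A5 applies: 21 + 3 = 24.
Level 24 exceeds the maximum of 20; capped at 20.
Final offense level: 20.
Criminal history: 15 prior points → Category V (14+).
Level 20 falls in the 16-20 band.
Grid: Level 16-20 × Category V = 304-332 weeks.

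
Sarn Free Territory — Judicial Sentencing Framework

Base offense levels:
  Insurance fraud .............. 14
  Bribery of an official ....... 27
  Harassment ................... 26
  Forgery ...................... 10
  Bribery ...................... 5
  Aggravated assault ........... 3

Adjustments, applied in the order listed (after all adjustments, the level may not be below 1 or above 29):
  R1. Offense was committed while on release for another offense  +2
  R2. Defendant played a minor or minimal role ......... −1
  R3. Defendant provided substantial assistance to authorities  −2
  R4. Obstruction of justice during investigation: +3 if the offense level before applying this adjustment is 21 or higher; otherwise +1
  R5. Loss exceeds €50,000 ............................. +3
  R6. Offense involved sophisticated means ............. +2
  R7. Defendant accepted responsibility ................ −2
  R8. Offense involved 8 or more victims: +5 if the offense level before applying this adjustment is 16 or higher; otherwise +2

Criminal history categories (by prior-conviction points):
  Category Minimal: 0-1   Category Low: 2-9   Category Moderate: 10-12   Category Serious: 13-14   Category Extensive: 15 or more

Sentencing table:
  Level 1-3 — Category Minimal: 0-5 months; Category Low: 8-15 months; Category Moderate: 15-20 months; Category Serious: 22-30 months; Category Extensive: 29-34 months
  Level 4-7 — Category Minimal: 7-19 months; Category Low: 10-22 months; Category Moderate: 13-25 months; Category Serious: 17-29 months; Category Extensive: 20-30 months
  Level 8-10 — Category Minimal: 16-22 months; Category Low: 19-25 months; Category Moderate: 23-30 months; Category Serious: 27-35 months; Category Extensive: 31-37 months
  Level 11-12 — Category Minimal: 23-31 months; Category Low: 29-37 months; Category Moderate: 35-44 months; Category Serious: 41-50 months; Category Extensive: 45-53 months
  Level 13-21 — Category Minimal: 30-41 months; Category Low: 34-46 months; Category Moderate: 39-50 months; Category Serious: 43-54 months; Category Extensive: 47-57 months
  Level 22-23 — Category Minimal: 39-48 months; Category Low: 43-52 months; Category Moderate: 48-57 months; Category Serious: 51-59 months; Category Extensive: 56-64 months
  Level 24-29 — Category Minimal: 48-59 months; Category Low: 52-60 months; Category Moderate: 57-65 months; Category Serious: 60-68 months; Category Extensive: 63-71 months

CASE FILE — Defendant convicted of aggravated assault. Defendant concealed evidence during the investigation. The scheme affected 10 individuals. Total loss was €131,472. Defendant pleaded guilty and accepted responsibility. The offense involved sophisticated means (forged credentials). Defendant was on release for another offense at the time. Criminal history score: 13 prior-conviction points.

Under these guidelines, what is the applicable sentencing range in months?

41-50 months

Base offense level for aggravated assault: 3.
R1 applies: 3 + 2 = 5.
R3 does not apply.
R4 applies (level before this adjustment is 5 < 21, so +1): 5 + 1 = 6.
R5 applies: 6 + 3 = 9.
R6 applies: 9 + 2 = 11.
R7 applies: 11 − 2 = 9.
R8 applies (level before this adjustment is 9 < 16, so +2): 9 + 2 = 11.
Final offense level: 11.
Criminal history: 13 prior points → Category Serious (13-14).
Level 11 falls in the 11-12 band.
Grid: Level 11-12 × Category Serious = 41-50 months.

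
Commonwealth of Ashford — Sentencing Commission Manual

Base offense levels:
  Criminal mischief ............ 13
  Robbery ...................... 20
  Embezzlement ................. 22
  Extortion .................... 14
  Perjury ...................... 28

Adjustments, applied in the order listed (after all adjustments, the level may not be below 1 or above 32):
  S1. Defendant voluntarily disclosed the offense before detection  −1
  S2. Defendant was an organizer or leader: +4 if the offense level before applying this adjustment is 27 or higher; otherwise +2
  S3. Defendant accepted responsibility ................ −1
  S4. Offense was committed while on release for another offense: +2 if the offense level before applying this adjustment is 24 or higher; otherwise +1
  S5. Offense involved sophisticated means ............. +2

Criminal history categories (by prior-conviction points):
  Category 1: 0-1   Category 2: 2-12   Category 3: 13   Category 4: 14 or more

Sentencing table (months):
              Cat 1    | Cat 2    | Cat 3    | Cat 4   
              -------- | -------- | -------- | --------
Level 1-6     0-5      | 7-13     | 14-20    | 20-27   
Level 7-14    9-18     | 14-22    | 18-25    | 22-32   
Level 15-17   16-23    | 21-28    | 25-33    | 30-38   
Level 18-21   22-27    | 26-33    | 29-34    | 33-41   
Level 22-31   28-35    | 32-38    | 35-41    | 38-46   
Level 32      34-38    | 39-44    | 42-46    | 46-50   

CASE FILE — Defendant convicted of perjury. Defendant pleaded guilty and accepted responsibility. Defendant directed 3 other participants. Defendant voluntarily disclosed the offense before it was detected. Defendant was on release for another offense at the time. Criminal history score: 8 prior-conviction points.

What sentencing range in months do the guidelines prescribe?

39-44 months

Base offense level for perjury: 28.
S1 applies: 28 − 1 = 27.
S2 applies (level before this adjustment is 27 ≥ 27, so +4): 27 + 4 = 31.
S3 applies: 31 − 1 = 30.
S4 applies (level before this adjustment is 30 ≥ 24, so +2): 30 + 2 = 32.
Final offense level: 32.
Criminal history: 8 prior points → Category 2 (2-12).
Level 32 falls in the 32 band.
Grid: Level 32 × Category 2 = 39-44 months.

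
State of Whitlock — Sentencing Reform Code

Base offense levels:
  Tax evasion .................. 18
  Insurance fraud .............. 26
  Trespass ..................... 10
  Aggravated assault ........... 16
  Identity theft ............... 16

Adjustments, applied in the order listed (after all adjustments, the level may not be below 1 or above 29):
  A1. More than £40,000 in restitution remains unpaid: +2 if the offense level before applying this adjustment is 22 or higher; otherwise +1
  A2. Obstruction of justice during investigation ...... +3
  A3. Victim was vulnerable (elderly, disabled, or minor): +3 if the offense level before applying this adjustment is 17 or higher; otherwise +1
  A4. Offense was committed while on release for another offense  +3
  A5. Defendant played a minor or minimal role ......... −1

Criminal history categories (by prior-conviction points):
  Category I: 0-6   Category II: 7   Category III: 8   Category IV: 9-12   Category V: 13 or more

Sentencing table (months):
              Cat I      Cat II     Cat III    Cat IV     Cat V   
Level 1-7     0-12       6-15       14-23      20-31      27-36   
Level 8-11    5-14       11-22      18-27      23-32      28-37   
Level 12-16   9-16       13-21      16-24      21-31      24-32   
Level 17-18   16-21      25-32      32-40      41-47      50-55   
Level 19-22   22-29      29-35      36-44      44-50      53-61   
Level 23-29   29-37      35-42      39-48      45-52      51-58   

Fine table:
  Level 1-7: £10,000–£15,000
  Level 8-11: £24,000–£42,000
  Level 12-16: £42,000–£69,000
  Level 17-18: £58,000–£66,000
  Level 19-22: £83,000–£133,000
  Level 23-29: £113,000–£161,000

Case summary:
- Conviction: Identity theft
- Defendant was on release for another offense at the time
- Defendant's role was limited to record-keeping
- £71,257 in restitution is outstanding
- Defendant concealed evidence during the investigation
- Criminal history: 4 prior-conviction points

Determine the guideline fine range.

Base offense level for identity theft: 16.
A1 applies (level before this adjustment is 16 < 22, so +1): 16 + 1 = 17.
A2 applies: 17 + 3 = 20.
A3 does not apply.
A4 applies: 20 + 3 = 23.
A5 applies: 23 − 1 = 22.
Final offense level: 22.
Level 22 falls in the 19-22 band.
Fine table: Level 19-22 → £83,000–£133,000.

£83,000–£133,000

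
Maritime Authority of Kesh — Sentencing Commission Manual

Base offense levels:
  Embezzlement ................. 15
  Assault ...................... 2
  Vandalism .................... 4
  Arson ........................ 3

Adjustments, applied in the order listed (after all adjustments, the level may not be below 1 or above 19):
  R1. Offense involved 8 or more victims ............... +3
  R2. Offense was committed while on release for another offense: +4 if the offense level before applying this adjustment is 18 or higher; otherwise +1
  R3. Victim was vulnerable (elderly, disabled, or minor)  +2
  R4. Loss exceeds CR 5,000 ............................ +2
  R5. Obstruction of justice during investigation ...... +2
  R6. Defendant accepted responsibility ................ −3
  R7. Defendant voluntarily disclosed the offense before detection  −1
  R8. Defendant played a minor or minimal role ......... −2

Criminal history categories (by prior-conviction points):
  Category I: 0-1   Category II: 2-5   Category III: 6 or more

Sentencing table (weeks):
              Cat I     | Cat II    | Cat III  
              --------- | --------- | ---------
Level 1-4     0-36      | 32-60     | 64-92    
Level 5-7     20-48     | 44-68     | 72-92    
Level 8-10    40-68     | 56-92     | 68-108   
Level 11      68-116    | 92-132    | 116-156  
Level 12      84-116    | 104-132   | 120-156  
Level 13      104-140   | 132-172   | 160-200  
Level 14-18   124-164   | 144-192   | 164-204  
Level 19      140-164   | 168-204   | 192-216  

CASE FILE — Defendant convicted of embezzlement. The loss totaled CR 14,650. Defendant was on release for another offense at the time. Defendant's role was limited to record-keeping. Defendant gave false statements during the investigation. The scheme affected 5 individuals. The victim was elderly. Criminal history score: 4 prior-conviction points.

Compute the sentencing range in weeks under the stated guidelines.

Base offense level for embezzlement: 15.
R1 does not apply.
R2 applies (level before this adjustment is 15 < 18, so +1): 15 + 1 = 16.
R3 applies: 16 + 2 = 18.
R4 applies: 18 + 2 = 20.
R5 applies: 20 + 2 = 22.
R6 does not apply.
R8 applies: 22 − 2 = 20.
Level 20 exceeds the maximum of 19; capped at 19.
Final offense level: 19.
Criminal history: 4 prior points → Category II (2-5).
Level 19 falls in the 19 band.
Grid: Level 19 × Category II = 168-204 weeks.

168-204 weeks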